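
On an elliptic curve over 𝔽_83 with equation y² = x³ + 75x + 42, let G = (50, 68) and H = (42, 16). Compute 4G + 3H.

(8, 18)

First 4G:
Repeated addition: build up to 4G.
2G: tangent at (50, 68): λ = (3·50² + 75)/(2·68) ≡ 22/53. 53⁻¹ ≡ 47 (mod 83) since 53·47 = 2491 ≡ 1, so λ ≡ 22·47 ≡ 38.
  x = λ² - 50 - 50 = 1444 - 100 ≡ 16; y = λ·(50 - 16) - 68 ≡ 62. → (16, 62)
3G: (16, 62) + (50, 68). λ = (68 - 62)/(50 - 16) ≡ 6/34 mod 83. 34⁻¹ ≡ 22 (mod 83) since 34·22 = 748 ≡ 1, so λ ≡ 49.
  x = λ² - 16 - 50 = 2401 - 66 ≡ 11; y = λ·(16 - 11) - 62 ≡ 17. → (11, 17)
4G: (11, 17) + (50, 68). λ = (68 - 17)/(50 - 11) ≡ 51/39 mod 83. 39⁻¹ ≡ 66 (mod 83), so λ ≡ 46.
  x = λ² - 11 - 50 = 2116 - 61 ≡ 63; y = λ·(11 - 63) - 17 ≡ 81. → (63, 81)
4G = (63, 81).
Next 3H:
Repeated addition: build up to 3H.
2H: tangent at (42, 16): λ = (3·42² + 75)/(2·16) ≡ 55/32. 32⁻¹ ≡ 13 (mod 83), so λ ≡ 55·13 ≡ 51.
  x = λ² - 42 - 42 = 2601 - 84 ≡ 27; y = λ·(42 - 27) - 16 ≡ 2. → (27, 2)
3H: (27, 2) + (42, 16). λ = (16 - 2)/(42 - 27) ≡ 14/15 mod 83. 15⁻¹ ≡ 72 (mod 83) since 15·72 = 1080 ≡ 1, so λ ≡ 12.
  x = λ² - 27 - 42 = 144 - 69 ≡ 75; y = λ·(27 - 75) - 2 ≡ 3. → (75, 3)
3H = (75, 3).
Finally 4G + 3H:
(63, 81) + (75, 3). λ = (3 - 81)/(75 - 63) ≡ 5/12 mod 83. 12⁻¹ ≡ 7 (mod 83), so λ ≡ 35.
  x = λ² - 63 - 75 = 1225 - 138 ≡ 8; y = λ·(63 - 8) - 81 ≡ 18. → (8, 18)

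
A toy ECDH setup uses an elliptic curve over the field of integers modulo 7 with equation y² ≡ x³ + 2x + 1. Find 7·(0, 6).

Write G = (0, 6).
Repeated addition: build up to 7G.
2G: tangent at (0, 6): λ = (3·0² + 2)/(2·6) ≡ 2/5. 5⁻¹ ≡ 3 (mod 7) since 5·3 = 15 ≡ 1, so λ ≡ 2·3 ≡ 6.
  x = λ² - 0 - 0 = 36 - 0 ≡ 1; y = λ·(0 - 1) - 6 ≡ 2. → (1, 2)
3G: (1, 2) + (0, 6). λ = (6 - 2)/(0 - 1) ≡ 4/6 mod 7. 6⁻¹ ≡ 6 (mod 7) since 6·6 = 36 ≡ 1, so λ ≡ 3.
  x = λ² - 1 - 0 = 9 - 1 ≡ 1; y = λ·(1 - 1) - 2 ≡ 5. → (1, 5)
4G: (1, 5) + (0, 6). λ = (6 - 5)/(0 - 1) ≡ 1/6 mod 7. 6⁻¹ ≡ 6 (mod 7) since 6·6 = 36 ≡ 1, so λ ≡ 6.
  x = λ² - 1 - 0 = 36 - 1 ≡ 0; y = λ·(1 - 0) - 5 ≡ 1. → (0, 1)
5G: (0, 1) + (0, 6): same x and y₁ ≡ -y₂, so the sum is O.
6G: O + (0, 6) = (0, 6) (identity).
7G: tangent at (0, 6): λ = (3·0² + 2)/(2·6) ≡ 2/5. 5⁻¹ ≡ 3 (mod 7) since 5·3 = 15 ≡ 1, so λ ≡ 2·3 ≡ 6.
  x = λ² - 0 - 0 = 36 - 0 ≡ 1; y = λ·(0 - 1) - 6 ≡ 2. → (1, 2)

(1, 2)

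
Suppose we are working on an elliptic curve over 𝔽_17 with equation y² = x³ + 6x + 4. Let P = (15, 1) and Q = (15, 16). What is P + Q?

O

The two points share x = 15 and their y-coordinates satisfy 1 + 16 ≡ 0 (mod 17), so they are inverses. Their sum is the point at infinity.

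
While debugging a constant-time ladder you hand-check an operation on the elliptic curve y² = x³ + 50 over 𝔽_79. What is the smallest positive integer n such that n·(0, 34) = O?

3

2P: tangent at (0, 34): λ = (3·0² + 0)/(2·34) ≡ 0/68. 68⁻¹ ≡ 43 (mod 79), so λ ≡ 0·43 ≡ 0.
  x = λ² - 0 - 0 = 0 - 0 ≡ 0; y = λ·(0 - 0) - 34 ≡ 45. → (0, 45)
3P: (0, 45) + (0, 34): same x and y₁ ≡ -y₂, so the sum is O.
3P = O, so the order is 3.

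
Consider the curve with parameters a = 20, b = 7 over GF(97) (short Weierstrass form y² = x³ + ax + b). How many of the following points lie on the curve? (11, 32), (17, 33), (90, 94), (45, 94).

(11, 32): 32² ≡ 54, rhs ≡ 6 → off.
(17, 33): 33² ≡ 22, rhs ≡ 22 → on.
(90, 94): 94² ≡ 9, rhs ≡ 9 → on.
(45, 94): 94² ≡ 9, rhs ≡ 76 → off.

2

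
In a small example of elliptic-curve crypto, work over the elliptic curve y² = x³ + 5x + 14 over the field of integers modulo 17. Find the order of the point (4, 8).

7

2P: tangent at (4, 8): λ = (3·4² + 5)/(2·8) ≡ 2/16. 16⁻¹ ≡ 16 (mod 17), so λ ≡ 2·16 ≡ 15.
  x = λ² - 4 - 4 = 225 - 8 ≡ 13; y = λ·(4 - 13) - 8 ≡ 10. → (13, 10)
3P: (13, 10) + (4, 8). λ = (8 - 10)/(4 - 13) ≡ 15/8 mod 17. 8⁻¹ ≡ 15 (mod 17), so λ ≡ 4.
  x = λ² - 13 - 4 = 16 - 17 ≡ 16; y = λ·(13 - 16) - 10 ≡ 12. → (16, 12)
4P: (16, 12) + (4, 8). λ = (8 - 12)/(4 - 16) ≡ 13/5 mod 17. 5⁻¹ ≡ 7 (mod 17) since 5·7 = 35 ≡ 1, so λ ≡ 6.
  x = λ² - 16 - 4 = 36 - 20 ≡ 16; y = λ·(16 - 16) - 12 ≡ 5. → (16, 5)
5P: (16, 5) + (4, 8). λ = (8 - 5)/(4 - 16) ≡ 3/5 mod 17. 5⁻¹ ≡ 7 (mod 17), so λ ≡ 4.
  x = λ² - 16 - 4 = 16 - 20 ≡ 13; y = λ·(16 - 13) - 5 ≡ 7. → (13, 7)
6P: (13, 7) + (4, 8). λ = (8 - 7)/(4 - 13) ≡ 1/8 mod 17. 8⁻¹ ≡ 15 (mod 17), so λ ≡ 15.
  x = λ² - 13 - 4 = 225 - 17 ≡ 4; y = λ·(13 - 4) - 7 ≡ 9. → (4, 9)
7P: (4, 9) + (4, 8): same x and y₁ ≡ -y₂, so the sum is ∞.
7P = ∞, so the order is 7.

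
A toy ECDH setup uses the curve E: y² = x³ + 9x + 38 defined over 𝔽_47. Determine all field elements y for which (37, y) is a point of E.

x³ + 9x + 38 = 51024 ≡ 29 (mod 47).
29 is a non-residue mod 47; no y exists.

none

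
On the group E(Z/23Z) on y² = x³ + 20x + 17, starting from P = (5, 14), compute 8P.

Repeated addition: build up to 8P.
2P: tangent at (5, 14): λ = (3·5² + 20)/(2·14) ≡ 3/5. 5⁻¹ ≡ 14 (mod 23) since 5·14 = 70 ≡ 1, so λ ≡ 3·14 ≡ 19.
  x = λ² - 5 - 5 = 361 - 10 ≡ 6; y = λ·(5 - 6) - 14 ≡ 13. → (6, 13)
3P: (6, 13) + (5, 14). λ = (14 - 13)/(5 - 6) ≡ 1/22 mod 23. 22⁻¹ ≡ 22 (mod 23), so λ ≡ 22.
  x = λ² - 6 - 5 = 484 - 11 ≡ 13; y = λ·(6 - 13) - 13 ≡ 17. → (13, 17)
4P: (13, 17) + (5, 14). λ = (14 - 17)/(5 - 13) ≡ 20/15 mod 23. 15⁻¹ ≡ 20 (mod 23) since 15·20 = 300 ≡ 1, so λ ≡ 9.
  x = λ² - 13 - 5 = 81 - 18 ≡ 17; y = λ·(13 - 17) - 17 ≡ 16. → (17, 16)
5P: (17, 16) + (5, 14). λ = (14 - 16)/(5 - 17) ≡ 21/11 mod 23. 11⁻¹ ≡ 21 (mod 23), so λ ≡ 4.
  x = λ² - 17 - 5 = 16 - 22 ≡ 17; y = λ·(17 - 17) - 16 ≡ 7. → (17, 7)
6P: (17, 7) + (5, 14). λ = (14 - 7)/(5 - 17) ≡ 7/11 mod 23. 11⁻¹ ≡ 21 (mod 23) since 11·21 = 231 ≡ 1, so λ ≡ 9.
  x = λ² - 17 - 5 = 81 - 22 ≡ 13; y = λ·(17 - 13) - 7 ≡ 6. → (13, 6)
7P: (13, 6) + (5, 14). λ = (14 - 6)/(5 - 13) ≡ 8/15 mod 23. 15⁻¹ ≡ 20 (mod 23) since 15·20 = 300 ≡ 1, so λ ≡ 22.
  x = λ² - 13 - 5 = 484 - 18 ≡ 6; y = λ·(13 - 6) - 6 ≡ 10. → (6, 10)
8P: (6, 10) + (5, 14). λ = (14 - 10)/(5 - 6) ≡ 4/22 mod 23. 22⁻¹ ≡ 22 (mod 23), so λ ≡ 19.
  x = λ² - 6 - 5 = 361 - 11 ≡ 5; y = λ·(6 - 5) - 10 ≡ 9. → (5, 9)

(5, 9)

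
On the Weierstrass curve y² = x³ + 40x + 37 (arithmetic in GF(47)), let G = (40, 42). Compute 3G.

Repeated addition: build up to 3G.
2G: tangent at (40, 42): λ = (3·40² + 40)/(2·42) ≡ 46/37. 37⁻¹ ≡ 14 (mod 47) since 37·14 = 518 ≡ 1, so λ ≡ 46·14 ≡ 33.
  x = λ² - 40 - 40 = 1089 - 80 ≡ 22; y = λ·(40 - 22) - 42 ≡ 35. → (22, 35)
3G: (22, 35) + (40, 42). λ = (42 - 35)/(40 - 22) ≡ 7/18 mod 47. 18⁻¹ ≡ 34 (mod 47), so λ ≡ 3.
  x = λ² - 22 - 40 = 9 - 62 ≡ 41; y = λ·(22 - 41) - 35 ≡ 2. → (41, 2)

(41, 2)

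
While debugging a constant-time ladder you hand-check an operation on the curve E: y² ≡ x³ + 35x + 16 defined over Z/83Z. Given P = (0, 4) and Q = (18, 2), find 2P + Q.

First 2P:
Repeated addition: build up to 2P.
2P: tangent at (0, 4): λ = (3·0² + 35)/(2·4) ≡ 35/8. 8⁻¹ ≡ 52 (mod 83), so λ ≡ 35·52 ≡ 77.
  x = λ² - 0 - 0 = 5929 - 0 ≡ 36; y = λ·(0 - 36) - 4 ≡ 46. → (36, 46)
2P = (36, 46).
Finally 2P + Q:
(36, 46) + (18, 2). λ = (2 - 46)/(18 - 36) ≡ 39/65 mod 83. 65⁻¹ ≡ 23 (mod 83) since 65·23 = 1495 ≡ 1, so λ ≡ 67.
  x = λ² - 36 - 18 = 4489 - 54 ≡ 36; y = λ·(36 - 36) - 46 ≡ 37. → (36, 37)

(36, 37)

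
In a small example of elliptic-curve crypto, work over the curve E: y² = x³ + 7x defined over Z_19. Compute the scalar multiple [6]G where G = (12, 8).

Repeated addition: build up to 6G.
2G: tangent at (12, 8): λ = (3·12² + 7)/(2·8) ≡ 2/16. 16⁻¹ ≡ 6 (mod 19) since 16·6 = 96 ≡ 1, so λ ≡ 2·6 ≡ 12.
  x = λ² - 12 - 12 = 144 - 24 ≡ 6; y = λ·(12 - 6) - 8 ≡ 7. → (6, 7)
3G: (6, 7) + (12, 8). λ = (8 - 7)/(12 - 6) ≡ 1/6 mod 19. 6⁻¹ ≡ 16 (mod 19) since 6·16 = 96 ≡ 1, so λ ≡ 16.
  x = λ² - 6 - 12 = 256 - 18 ≡ 10; y = λ·(6 - 10) - 7 ≡ 5. → (10, 5)
4G: (10, 5) + (12, 8). λ = (8 - 5)/(12 - 10) ≡ 3/2 mod 19. 2⁻¹ ≡ 10 (mod 19), so λ ≡ 11.
  x = λ² - 10 - 12 = 121 - 22 ≡ 4; y = λ·(10 - 4) - 5 ≡ 4. → (4, 4)
5G: (4, 4) + (12, 8). λ = (8 - 4)/(12 - 4) ≡ 4/8 mod 19. 8⁻¹ ≡ 12 (mod 19), so λ ≡ 10.
  x = λ² - 4 - 12 = 100 - 16 ≡ 8; y = λ·(4 - 8) - 4 ≡ 13. → (8, 13)
6G: (8, 13) + (12, 8). λ = (8 - 13)/(12 - 8) ≡ 14/4 mod 19. 4⁻¹ ≡ 5 (mod 19), so λ ≡ 13.
  x = λ² - 8 - 12 = 169 - 20 ≡ 16; y = λ·(8 - 16) - 13 ≡ 16. → (16, 16)

(16, 16)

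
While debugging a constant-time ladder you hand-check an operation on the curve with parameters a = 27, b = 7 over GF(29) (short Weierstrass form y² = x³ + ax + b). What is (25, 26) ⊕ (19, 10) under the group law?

(5, 8)

(25, 26) + (19, 10). λ = (10 - 26)/(19 - 25) ≡ 13/23 mod 29. 23⁻¹ ≡ 24 (mod 29) since 23·24 = 552 ≡ 1, so λ ≡ 22.
  x = λ² - 25 - 19 = 484 - 44 ≡ 5; y = λ·(25 - 5) - 26 ≡ 8. → (5, 8)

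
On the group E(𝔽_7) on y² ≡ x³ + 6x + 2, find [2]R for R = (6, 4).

tangent at (6, 4): λ = (3·6² + 6)/(2·4) ≡ 2/1. 1⁻¹ ≡ 1 (mod 7), so λ ≡ 2·1 ≡ 2.
  x = λ² - 6 - 6 = 4 - 12 ≡ 6; y = λ·(6 - 6) - 4 ≡ 3. → (6, 3)

(6, 3)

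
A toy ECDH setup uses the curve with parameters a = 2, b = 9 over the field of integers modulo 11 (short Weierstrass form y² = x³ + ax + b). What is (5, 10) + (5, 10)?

(1, 1)

tangent at (5, 10): λ = (3·5² + 2)/(2·10) ≡ 0/9. 9⁻¹ ≡ 5 (mod 11) since 9·5 = 45 ≡ 1, so λ ≡ 0·5 ≡ 0.
  x = λ² - 5 - 5 = 0 - 10 ≡ 1; y = λ·(5 - 1) - 10 ≡ 1. → (1, 1)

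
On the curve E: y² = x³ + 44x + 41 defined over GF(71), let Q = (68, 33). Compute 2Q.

(6, 38)

tangent at (68, 33): λ = (3·68² + 44)/(2·33) ≡ 0/66. 66⁻¹ ≡ 14 (mod 71), so λ ≡ 0·14 ≡ 0.
  x = λ² - 68 - 68 = 0 - 136 ≡ 6; y = λ·(68 - 6) - 33 ≡ 38. → (6, 38)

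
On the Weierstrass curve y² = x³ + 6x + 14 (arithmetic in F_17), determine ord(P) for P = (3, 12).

4

2P: tangent at (3, 12): λ = (3·3² + 6)/(2·12) ≡ 16/7. 7⁻¹ ≡ 5 (mod 17) since 7·5 = 35 ≡ 1, so λ ≡ 16·5 ≡ 12.
  x = λ² - 3 - 3 = 144 - 6 ≡ 2; y = λ·(3 - 2) - 12 ≡ 0. → (2, 0)
3P: (2, 0) + (3, 12). λ = (12 - 0)/(3 - 2) ≡ 12/1 mod 17. 1⁻¹ ≡ 1 (mod 17), so λ ≡ 12.
  x = λ² - 2 - 3 = 144 - 5 ≡ 3; y = λ·(2 - 3) - 0 ≡ 5. → (3, 5)
4P: (3, 5) + (3, 12): same x and y₁ ≡ -y₂, so the sum is ∞.
4P = ∞, so the order is 4.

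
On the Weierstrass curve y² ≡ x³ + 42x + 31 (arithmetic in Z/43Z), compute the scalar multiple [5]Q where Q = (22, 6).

(14, 40)

Repeated addition: build up to 5Q.
2Q: tangent at (22, 6): λ = (3·22² + 42)/(2·6) ≡ 32/12. 12⁻¹ ≡ 18 (mod 43), so λ ≡ 32·18 ≡ 17.
  x = λ² - 22 - 22 = 289 - 44 ≡ 30; y = λ·(22 - 30) - 6 ≡ 30. → (30, 30)
3Q: (30, 30) + (22, 6). λ = (6 - 30)/(22 - 30) ≡ 19/35 mod 43. 35⁻¹ ≡ 16 (mod 43) since 35·16 = 560 ≡ 1, so λ ≡ 3.
  x = λ² - 30 - 22 = 9 - 52 ≡ 0; y = λ·(30 - 0) - 30 ≡ 17. → (0, 17)
4Q: (0, 17) + (22, 6). λ = (6 - 17)/(22 - 0) ≡ 32/22 mod 43. 22⁻¹ ≡ 2 (mod 43), so λ ≡ 21.
  x = λ² - 0 - 22 = 441 - 22 ≡ 32; y = λ·(0 - 32) - 17 ≡ 42. → (32, 42)
5Q: (32, 42) + (22, 6). λ = (6 - 42)/(22 - 32) ≡ 7/33 mod 43. 33⁻¹ ≡ 30 (mod 43) since 33·30 = 990 ≡ 1, so λ ≡ 38.
  x = λ² - 32 - 22 = 1444 - 54 ≡ 14; y = λ·(32 - 14) - 42 ≡ 40. → (14, 40)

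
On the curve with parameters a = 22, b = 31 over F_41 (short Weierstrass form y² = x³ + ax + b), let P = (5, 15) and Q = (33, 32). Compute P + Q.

(28, 34)

(5, 15) + (33, 32). λ = (32 - 15)/(33 - 5) ≡ 17/28 mod 41. 28⁻¹ ≡ 22 (mod 41), so λ ≡ 5.
  x = λ² - 5 - 33 = 25 - 38 ≡ 28; y = λ·(5 - 28) - 15 ≡ 34. → (28, 34)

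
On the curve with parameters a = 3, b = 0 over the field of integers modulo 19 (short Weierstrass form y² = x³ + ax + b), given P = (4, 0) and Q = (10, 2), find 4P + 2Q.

First 4P:
Double-and-add on 4 = (100)₂. Start with P = (4, 0) for the leading 1-bit.
double: (4, 0) + (4, 0): same x and y₁ ≡ -y₂, so the sum is O.
double: O + O = O (identity).
4P = O.
Next 2Q:
Repeated addition: build up to 2Q.
2Q: tangent at (10, 2): λ = (3·10² + 3)/(2·2) ≡ 18/4. 4⁻¹ ≡ 5 (mod 19) since 4·5 = 20 ≡ 1, so λ ≡ 18·5 ≡ 14.
  x = λ² - 10 - 10 = 196 - 20 ≡ 5; y = λ·(10 - 5) - 2 ≡ 11. → (5, 11)
2Q = (5, 11).
Finally 4P + 2Q:
O + (5, 11) = (5, 11) (identity).

(5, 11)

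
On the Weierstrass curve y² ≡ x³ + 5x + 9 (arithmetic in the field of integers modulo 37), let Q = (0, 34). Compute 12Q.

Double-and-add on 12 = (1100)₂. Start with Q = (0, 34) for the leading 1-bit.
double: tangent at (0, 34): λ = (3·0² + 5)/(2·34) ≡ 5/31. 31⁻¹ ≡ 6 (mod 37), so λ ≡ 5·6 ≡ 30.
  x = λ² - 0 - 0 = 900 - 0 ≡ 12; y = λ·(0 - 12) - 34 ≡ 13. → (12, 13)
add Q: (12, 13) + (0, 34). λ = (34 - 13)/(0 - 12) ≡ 21/25 mod 37. 25⁻¹ ≡ 3 (mod 37), so λ ≡ 26.
  x = λ² - 12 - 0 = 676 - 12 ≡ 35; y = λ·(12 - 35) - 13 ≡ 18. → (35, 18)
double: tangent at (35, 18): λ = (3·35² + 5)/(2·18) ≡ 17/36. 36⁻¹ ≡ 36 (mod 37) since 36·36 = 1296 ≡ 1, so λ ≡ 17·36 ≡ 20.
  x = λ² - 35 - 35 = 400 - 70 ≡ 34; y = λ·(35 - 34) - 18 ≡ 2. → (34, 2)
double: tangent at (34, 2): λ = (3·34² + 5)/(2·2) ≡ 32/4. 4⁻¹ ≡ 28 (mod 37), so λ ≡ 32·28 ≡ 8.
  x = λ² - 34 - 34 = 64 - 68 ≡ 33; y = λ·(34 - 33) - 2 ≡ 6. → (33, 6)

(33, 6)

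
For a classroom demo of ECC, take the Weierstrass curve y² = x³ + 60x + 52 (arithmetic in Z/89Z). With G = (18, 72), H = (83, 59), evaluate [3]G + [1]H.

First 3G:
Repeated addition: build up to 3G.
2G: tangent at (18, 72): λ = (3·18² + 60)/(2·72) ≡ 53/55. 55⁻¹ ≡ 34 (mod 89) since 55·34 = 1870 ≡ 1, so λ ≡ 53·34 ≡ 22.
  x = λ² - 18 - 18 = 484 - 36 ≡ 3; y = λ·(18 - 3) - 72 ≡ 80. → (3, 80)
3G: (3, 80) + (18, 72). λ = (72 - 80)/(18 - 3) ≡ 81/15 mod 89. 15⁻¹ ≡ 6 (mod 89) since 15·6 = 90 ≡ 1, so λ ≡ 41.
  x = λ² - 3 - 18 = 1681 - 21 ≡ 58; y = λ·(3 - 58) - 80 ≡ 68. → (58, 68)
3G = (58, 68).
Finally 3G + H:
(58, 68) + (83, 59). λ = (59 - 68)/(83 - 58) ≡ 80/25 mod 89. 25⁻¹ ≡ 57 (mod 89) since 25·57 = 1425 ≡ 1, so λ ≡ 21.
  x = λ² - 58 - 83 = 441 - 141 ≡ 33; y = λ·(58 - 33) - 68 ≡ 12. → (33, 12)

(33, 12)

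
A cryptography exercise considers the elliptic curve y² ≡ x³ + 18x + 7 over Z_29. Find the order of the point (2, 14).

2P: tangent at (2, 14): λ = (3·2² + 18)/(2·14) ≡ 1/28. 28⁻¹ ≡ 28 (mod 29) since 28·28 = 784 ≡ 1, so λ ≡ 1·28 ≡ 28.
  x = λ² - 2 - 2 = 784 - 4 ≡ 26; y = λ·(2 - 26) - 14 ≡ 10. → (26, 10)
3P: (26, 10) + (2, 14). λ = (14 - 10)/(2 - 26) ≡ 4/5 mod 29. 5⁻¹ ≡ 6 (mod 29), so λ ≡ 24.
  x = λ² - 26 - 2 = 576 - 28 ≡ 26; y = λ·(26 - 26) - 10 ≡ 19. → (26, 19)
4P: (26, 19) + (2, 14). λ = (14 - 19)/(2 - 26) ≡ 24/5 mod 29. 5⁻¹ ≡ 6 (mod 29), so λ ≡ 28.
  x = λ² - 26 - 2 = 784 - 28 ≡ 2; y = λ·(26 - 2) - 19 ≡ 15. → (2, 15)
5P: (2, 15) + (2, 14): same x and y₁ ≡ -y₂, so the sum is 𝒪.
5P = 𝒪, so the order is 5.

5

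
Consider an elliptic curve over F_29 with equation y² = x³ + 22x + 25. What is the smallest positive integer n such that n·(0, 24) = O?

12

2P: tangent at (0, 24): λ = (3·0² + 22)/(2·24) ≡ 22/19. 19⁻¹ ≡ 26 (mod 29), so λ ≡ 22·26 ≡ 21.
  x = λ² - 0 - 0 = 441 - 0 ≡ 6; y = λ·(0 - 6) - 24 ≡ 24. → (6, 24)
3P: (6, 24) + (0, 24). λ = (24 - 24)/(0 - 6) ≡ 0/23 mod 29. 23⁻¹ ≡ 24 (mod 29), so λ ≡ 0.
  x = λ² - 6 - 0 = 0 - 6 ≡ 23; y = λ·(6 - 23) - 24 ≡ 5. → (23, 5)
4P: (23, 5) + (0, 24). λ = (24 - 5)/(0 - 23) ≡ 19/6 mod 29. 6⁻¹ ≡ 5 (mod 29), so λ ≡ 8.
  x = λ² - 23 - 0 = 64 - 23 ≡ 12; y = λ·(23 - 12) - 5 ≡ 25. → (12, 25)
5P: (12, 25) + (0, 24). λ = (24 - 25)/(0 - 12) ≡ 28/17 mod 29. 17⁻¹ ≡ 12 (mod 29), so λ ≡ 17.
  x = λ² - 12 - 0 = 289 - 12 ≡ 16; y = λ·(12 - 16) - 25 ≡ 23. → (16, 23)
6P: (16, 23) + (0, 24). λ = (24 - 23)/(0 - 16) ≡ 1/13 mod 29. 13⁻¹ ≡ 9 (mod 29), so λ ≡ 9.
  x = λ² - 16 - 0 = 81 - 16 ≡ 7; y = λ·(16 - 7) - 23 ≡ 0. → (7, 0)
7P: (7, 0) + (0, 24). λ = (24 - 0)/(0 - 7) ≡ 24/22 mod 29. 22⁻¹ ≡ 4 (mod 29) since 22·4 = 88 ≡ 1, so λ ≡ 9.
  x = λ² - 7 - 0 = 81 - 7 ≡ 16; y = λ·(7 - 16) - 0 ≡ 6. → (16, 6)
8P: (16, 6) + (0, 24). λ = (24 - 6)/(0 - 16) ≡ 18/13 mod 29. 13⁻¹ ≡ 9 (mod 29), so λ ≡ 17.
  x = λ² - 16 - 0 = 289 - 16 ≡ 12; y = λ·(16 - 12) - 6 ≡ 4. → (12, 4)
9P: (12, 4) + (0, 24). λ = (24 - 4)/(0 - 12) ≡ 20/17 mod 29. 17⁻¹ ≡ 12 (mod 29) since 17·12 = 204 ≡ 1, so λ ≡ 8.
  x = λ² - 12 - 0 = 64 - 12 ≡ 23; y = λ·(12 - 23) - 4 ≡ 24. → (23, 24)
10P: (23, 24) + (0, 24). λ = (24 - 24)/(0 - 23) ≡ 0/6 mod 29. 6⁻¹ ≡ 5 (mod 29), so λ ≡ 0.
  x = λ² - 23 - 0 = 0 - 23 ≡ 6; y = λ·(23 - 6) - 24 ≡ 5. → (6, 5)
11P: (6, 5) + (0, 24). λ = (24 - 5)/(0 - 6) ≡ 19/23 mod 29. 23⁻¹ ≡ 24 (mod 29), so λ ≡ 21.
  x = λ² - 6 - 0 = 441 - 6 ≡ 0; y = λ·(6 - 0) - 5 ≡ 5. → (0, 5)
12P: (0, 5) + (0, 24): same x and y₁ ≡ -y₂, so the sum is O.
12P = O, so the order is 12.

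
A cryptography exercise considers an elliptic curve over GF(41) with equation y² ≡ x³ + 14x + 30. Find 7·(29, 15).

Write Q = (29, 15).
Repeated addition: build up to 7Q.
2Q: tangent at (29, 15): λ = (3·29² + 14)/(2·15) ≡ 36/30. 30⁻¹ ≡ 26 (mod 41), so λ ≡ 36·26 ≡ 34.
  x = λ² - 29 - 29 = 1156 - 58 ≡ 32; y = λ·(29 - 32) - 15 ≡ 6. → (32, 6)
3Q: (32, 6) + (29, 15). λ = (15 - 6)/(29 - 32) ≡ 9/38 mod 41. 38⁻¹ ≡ 27 (mod 41), so λ ≡ 38.
  x = λ² - 32 - 29 = 1444 - 61 ≡ 30; y = λ·(32 - 30) - 6 ≡ 29. → (30, 29)
4Q: (30, 29) + (29, 15). λ = (15 - 29)/(29 - 30) ≡ 27/40 mod 41. 40⁻¹ ≡ 40 (mod 41), so λ ≡ 14.
  x = λ² - 30 - 29 = 196 - 59 ≡ 14; y = λ·(30 - 14) - 29 ≡ 31. → (14, 31)
5Q: (14, 31) + (29, 15). λ = (15 - 31)/(29 - 14) ≡ 25/15 mod 41. 15⁻¹ ≡ 11 (mod 41), so λ ≡ 29.
  x = λ² - 14 - 29 = 841 - 43 ≡ 19; y = λ·(14 - 19) - 31 ≡ 29. → (19, 29)
6Q: (19, 29) + (29, 15). λ = (15 - 29)/(29 - 19) ≡ 27/10 mod 41. 10⁻¹ ≡ 37 (mod 41) since 10·37 = 370 ≡ 1, so λ ≡ 15.
  x = λ² - 19 - 29 = 225 - 48 ≡ 13; y = λ·(19 - 13) - 29 ≡ 20. → (13, 20)
7Q: (13, 20) + (29, 15). λ = (15 - 20)/(29 - 13) ≡ 36/16 mod 41. 16⁻¹ ≡ 18 (mod 41) since 16·18 = 288 ≡ 1, so λ ≡ 33.
  x = λ² - 13 - 29 = 1089 - 42 ≡ 22; y = λ·(13 - 22) - 20 ≡ 11. → (22, 11)

(22, 11)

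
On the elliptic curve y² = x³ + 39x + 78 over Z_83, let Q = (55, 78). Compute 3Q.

(7, 69)

Repeated addition: build up to 3Q.
2Q: tangent at (55, 78): λ = (3·55² + 39)/(2·78) ≡ 67/73. 73⁻¹ ≡ 58 (mod 83), so λ ≡ 67·58 ≡ 68.
  x = λ² - 55 - 55 = 4624 - 110 ≡ 32; y = λ·(55 - 32) - 78 ≡ 75. → (32, 75)
3Q: (32, 75) + (55, 78). λ = (78 - 75)/(55 - 32) ≡ 3/23 mod 83. 23⁻¹ ≡ 65 (mod 83) since 23·65 = 1495 ≡ 1, so λ ≡ 29.
  x = λ² - 32 - 55 = 841 - 87 ≡ 7; y = λ·(32 - 7) - 75 ≡ 69. → (7, 69)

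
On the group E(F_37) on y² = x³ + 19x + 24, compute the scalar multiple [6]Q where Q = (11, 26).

(11, 11)

Repeated addition: build up to 6Q.
2Q: tangent at (11, 26): λ = (3·11² + 19)/(2·26) ≡ 12/15. 15⁻¹ ≡ 5 (mod 37) since 15·5 = 75 ≡ 1, so λ ≡ 12·5 ≡ 23.
  x = λ² - 11 - 11 = 529 - 22 ≡ 26; y = λ·(11 - 26) - 26 ≡ 36. → (26, 36)
3Q: (26, 36) + (11, 26). λ = (26 - 36)/(11 - 26) ≡ 27/22 mod 37. 22⁻¹ ≡ 32 (mod 37), so λ ≡ 13.
  x = λ² - 26 - 11 = 169 - 37 ≡ 21; y = λ·(26 - 21) - 36 ≡ 29. → (21, 29)
4Q: (21, 29) + (11, 26). λ = (26 - 29)/(11 - 21) ≡ 34/27 mod 37. 27⁻¹ ≡ 11 (mod 37), so λ ≡ 4.
  x = λ² - 21 - 11 = 16 - 32 ≡ 21; y = λ·(21 - 21) - 29 ≡ 8. → (21, 8)
5Q: (21, 8) + (11, 26). λ = (26 - 8)/(11 - 21) ≡ 18/27 mod 37. 27⁻¹ ≡ 11 (mod 37) since 27·11 = 297 ≡ 1, so λ ≡ 13.
  x = λ² - 21 - 11 = 169 - 32 ≡ 26; y = λ·(21 - 26) - 8 ≡ 1. → (26, 1)
6Q: (26, 1) + (11, 26). λ = (26 - 1)/(11 - 26) ≡ 25/22 mod 37. 22⁻¹ ≡ 32 (mod 37), so λ ≡ 23.
  x = λ² - 26 - 11 = 529 - 37 ≡ 11; y = λ·(26 - 11) - 1 ≡ 11. → (11, 11)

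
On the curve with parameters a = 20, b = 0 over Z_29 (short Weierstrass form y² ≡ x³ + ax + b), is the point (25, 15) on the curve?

y² = 15² ≡ 22; x³ + 20x + 0 = 16125 ≡ 1 (mod 29). 22 ≠ 1.

no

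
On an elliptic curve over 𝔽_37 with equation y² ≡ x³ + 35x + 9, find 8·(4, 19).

(24, 24)

Write G = (4, 19).
Repeated addition: build up to 8G.
2G: tangent at (4, 19): λ = (3·4² + 35)/(2·19) ≡ 9/1. 1⁻¹ ≡ 1 (mod 37), so λ ≡ 9·1 ≡ 9.
  x = λ² - 4 - 4 = 81 - 8 ≡ 36; y = λ·(4 - 36) - 19 ≡ 26. → (36, 26)
3G: (36, 26) + (4, 19). λ = (19 - 26)/(4 - 36) ≡ 30/5 mod 37. 5⁻¹ ≡ 15 (mod 37) since 5·15 = 75 ≡ 1, so λ ≡ 6.
  x = λ² - 36 - 4 = 36 - 40 ≡ 33; y = λ·(36 - 33) - 26 ≡ 29. → (33, 29)
4G: (33, 29) + (4, 19). λ = (19 - 29)/(4 - 33) ≡ 27/8 mod 37. 8⁻¹ ≡ 14 (mod 37) since 8·14 = 112 ≡ 1, so λ ≡ 8.
  x = λ² - 33 - 4 = 64 - 37 ≡ 27; y = λ·(33 - 27) - 29 ≡ 19. → (27, 19)
5G: (27, 19) + (4, 19). λ = (19 - 19)/(4 - 27) ≡ 0/14 mod 37. 14⁻¹ ≡ 8 (mod 37) since 14·8 = 112 ≡ 1, so λ ≡ 0.
  x = λ² - 27 - 4 = 0 - 31 ≡ 6; y = λ·(27 - 6) - 19 ≡ 18. → (6, 18)
6G: (6, 18) + (4, 19). λ = (19 - 18)/(4 - 6) ≡ 1/35 mod 37. 35⁻¹ ≡ 18 (mod 37), so λ ≡ 18.
  x = λ² - 6 - 4 = 324 - 10 ≡ 18; y = λ·(6 - 18) - 18 ≡ 25. → (18, 25)
7G: (18, 25) + (4, 19). λ = (19 - 25)/(4 - 18) ≡ 31/23 mod 37. 23⁻¹ ≡ 29 (mod 37), so λ ≡ 11.
  x = λ² - 18 - 4 = 121 - 22 ≡ 25; y = λ·(18 - 25) - 25 ≡ 9. → (25, 9)
8G: (25, 9) + (4, 19). λ = (19 - 9)/(4 - 25) ≡ 10/16 mod 37. 16⁻¹ ≡ 7 (mod 37), so λ ≡ 33.
  x = λ² - 25 - 4 = 1089 - 29 ≡ 24; y = λ·(25 - 24) - 9 ≡ 24. → (24, 24)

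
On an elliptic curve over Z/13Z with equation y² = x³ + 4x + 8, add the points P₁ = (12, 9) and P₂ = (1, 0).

(12, 9) + (1, 0). λ = (0 - 9)/(1 - 12) ≡ 4/2 mod 13. 2⁻¹ ≡ 7 (mod 13), so λ ≡ 2.
  x = λ² - 12 - 1 = 4 - 13 ≡ 4; y = λ·(12 - 4) - 9 ≡ 7. → (4, 7)

(4, 7)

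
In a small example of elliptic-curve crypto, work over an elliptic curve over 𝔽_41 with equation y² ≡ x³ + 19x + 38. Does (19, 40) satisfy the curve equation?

y² = 40² ≡ 1; x³ + 19x + 38 = 7258 ≡ 1 (mod 41). 1 = 1.

yes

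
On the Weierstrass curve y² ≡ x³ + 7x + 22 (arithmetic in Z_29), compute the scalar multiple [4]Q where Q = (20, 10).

Repeated addition: build up to 4Q.
2Q: tangent at (20, 10): λ = (3·20² + 7)/(2·10) ≡ 18/20. 20⁻¹ ≡ 16 (mod 29) since 20·16 = 320 ≡ 1, so λ ≡ 18·16 ≡ 27.
  x = λ² - 20 - 20 = 729 - 40 ≡ 22; y = λ·(20 - 22) - 10 ≡ 23. → (22, 23)
3Q: (22, 23) + (20, 10). λ = (10 - 23)/(20 - 22) ≡ 16/27 mod 29. 27⁻¹ ≡ 14 (mod 29) since 27·14 = 378 ≡ 1, so λ ≡ 21.
  x = λ² - 22 - 20 = 441 - 42 ≡ 22; y = λ·(22 - 22) - 23 ≡ 6. → (22, 6)
4Q: (22, 6) + (20, 10). λ = (10 - 6)/(20 - 22) ≡ 4/27 mod 29. 27⁻¹ ≡ 14 (mod 29) since 27·14 = 378 ≡ 1, so λ ≡ 27.
  x = λ² - 22 - 20 = 729 - 42 ≡ 20; y = λ·(22 - 20) - 6 ≡ 19. → (20, 19)

(20, 19)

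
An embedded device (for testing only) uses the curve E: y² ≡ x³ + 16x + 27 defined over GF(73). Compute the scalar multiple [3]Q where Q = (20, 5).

Repeated addition: build up to 3Q.
2Q: tangent at (20, 5): λ = (3·20² + 16)/(2·5) ≡ 48/10. 10⁻¹ ≡ 22 (mod 73), so λ ≡ 48·22 ≡ 34.
  x = λ² - 20 - 20 = 1156 - 40 ≡ 21; y = λ·(20 - 21) - 5 ≡ 34. → (21, 34)
3Q: (21, 34) + (20, 5). λ = (5 - 34)/(20 - 21) ≡ 44/72 mod 73. 72⁻¹ ≡ 72 (mod 73), so λ ≡ 29.
  x = λ² - 21 - 20 = 841 - 41 ≡ 70; y = λ·(21 - 70) - 34 ≡ 5. → (70, 5)

(70, 5)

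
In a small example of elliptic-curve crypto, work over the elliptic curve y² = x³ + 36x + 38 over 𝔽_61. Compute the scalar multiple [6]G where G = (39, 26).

(35, 3)

Double-and-add on 6 = (110)₂. Start with G = (39, 26) for the leading 1-bit.
double: tangent at (39, 26): λ = (3·39² + 36)/(2·26) ≡ 24/52. 52⁻¹ ≡ 27 (mod 61), so λ ≡ 24·27 ≡ 38.
  x = λ² - 39 - 39 = 1444 - 78 ≡ 24; y = λ·(39 - 24) - 26 ≡ 56. → (24, 56)
add G: (24, 56) + (39, 26). λ = (26 - 56)/(39 - 24) ≡ 31/15 mod 61. 15⁻¹ ≡ 57 (mod 61) since 15·57 = 855 ≡ 1, so λ ≡ 59.
  x = λ² - 24 - 39 = 3481 - 63 ≡ 2; y = λ·(24 - 2) - 56 ≡ 22. → (2, 22)
double: tangent at (2, 22): λ = (3·2² + 36)/(2·22) ≡ 48/44. 44⁻¹ ≡ 43 (mod 61), so λ ≡ 48·43 ≡ 51.
  x = λ² - 2 - 2 = 2601 - 4 ≡ 35; y = λ·(2 - 35) - 22 ≡ 3. → (35, 3)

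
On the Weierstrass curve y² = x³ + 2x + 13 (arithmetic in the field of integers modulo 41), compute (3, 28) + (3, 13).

The two points share x = 3 and their y-coordinates satisfy 28 + 13 ≡ 0 (mod 41), so they are inverses. Their sum is ∞.

O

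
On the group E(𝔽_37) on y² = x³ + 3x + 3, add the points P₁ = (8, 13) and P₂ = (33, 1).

(8, 13) + (33, 1). λ = (1 - 13)/(33 - 8) ≡ 25/25 mod 37. 25⁻¹ ≡ 3 (mod 37), so λ ≡ 1.
  x = λ² - 8 - 33 = 1 - 41 ≡ 34; y = λ·(8 - 34) - 13 ≡ 35. → (34, 35)

(34, 35)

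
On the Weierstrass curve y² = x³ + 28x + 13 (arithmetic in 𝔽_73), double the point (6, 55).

(23, 66)

tangent at (6, 55): λ = (3·6² + 28)/(2·55) ≡ 63/37. 37⁻¹ ≡ 2 (mod 73) since 37·2 = 74 ≡ 1, so λ ≡ 63·2 ≡ 53.
  x = λ² - 6 - 6 = 2809 - 12 ≡ 23; y = λ·(6 - 23) - 55 ≡ 66. → (23, 66)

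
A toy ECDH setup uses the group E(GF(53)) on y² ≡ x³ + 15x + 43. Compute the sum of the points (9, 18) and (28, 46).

(33, 8)

(9, 18) + (28, 46). λ = (46 - 18)/(28 - 9) ≡ 28/19 mod 53. 19⁻¹ ≡ 14 (mod 53) since 19·14 = 266 ≡ 1, so λ ≡ 21.
  x = λ² - 9 - 28 = 441 - 37 ≡ 33; y = λ·(9 - 33) - 18 ≡ 8. → (33, 8)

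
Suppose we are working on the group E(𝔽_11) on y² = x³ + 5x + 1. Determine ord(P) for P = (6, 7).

2P: tangent at (6, 7): λ = (3·6² + 5)/(2·7) ≡ 3/3. 3⁻¹ ≡ 4 (mod 11), so λ ≡ 3·4 ≡ 1.
  x = λ² - 6 - 6 = 1 - 12 ≡ 0; y = λ·(6 - 0) - 7 ≡ 10. → (0, 10)
3P: (0, 10) + (6, 7). λ = (7 - 10)/(6 - 0) ≡ 8/6 mod 11. 6⁻¹ ≡ 2 (mod 11) since 6·2 = 12 ≡ 1, so λ ≡ 5.
  x = λ² - 0 - 6 = 25 - 6 ≡ 8; y = λ·(0 - 8) - 10 ≡ 5. → (8, 5)
4P: (8, 5) + (6, 7). λ = (7 - 5)/(6 - 8) ≡ 2/9 mod 11. 9⁻¹ ≡ 5 (mod 11), so λ ≡ 10.
  x = λ² - 8 - 6 = 100 - 14 ≡ 9; y = λ·(8 - 9) - 5 ≡ 7. → (9, 7)
5P: (9, 7) + (6, 7). λ = (7 - 7)/(6 - 9) ≡ 0/8 mod 11. 8⁻¹ ≡ 7 (mod 11) since 8·7 = 56 ≡ 1, so λ ≡ 0.
  x = λ² - 9 - 6 = 0 - 15 ≡ 7; y = λ·(9 - 7) - 7 ≡ 4. → (7, 4)
6P: (7, 4) + (6, 7). λ = (7 - 4)/(6 - 7) ≡ 3/10 mod 11. 10⁻¹ ≡ 10 (mod 11), so λ ≡ 8.
  x = λ² - 7 - 6 = 64 - 13 ≡ 7; y = λ·(7 - 7) - 4 ≡ 7. → (7, 7)
7P: (7, 7) + (6, 7). λ = (7 - 7)/(6 - 7) ≡ 0/10 mod 11. 10⁻¹ ≡ 10 (mod 11) since 10·10 = 100 ≡ 1, so λ ≡ 0.
  x = λ² - 7 - 6 = 0 - 13 ≡ 9; y = λ·(7 - 9) - 7 ≡ 4. → (9, 4)
8P: (9, 4) + (6, 7). λ = (7 - 4)/(6 - 9) ≡ 3/8 mod 11. 8⁻¹ ≡ 7 (mod 11) since 8·7 = 56 ≡ 1, so λ ≡ 10.
  x = λ² - 9 - 6 = 100 - 15 ≡ 8; y = λ·(9 - 8) - 4 ≡ 6. → (8, 6)
9P: (8, 6) + (6, 7). λ = (7 - 6)/(6 - 8) ≡ 1/9 mod 11. 9⁻¹ ≡ 5 (mod 11) since 9·5 = 45 ≡ 1, so λ ≡ 5.
  x = λ² - 8 - 6 = 25 - 14 ≡ 0; y = λ·(8 - 0) - 6 ≡ 1. → (0, 1)
10P: (0, 1) + (6, 7). λ = (7 - 1)/(6 - 0) ≡ 6/6 mod 11. 6⁻¹ ≡ 2 (mod 11), so λ ≡ 1.
  x = λ² - 0 - 6 = 1 - 6 ≡ 6; y = λ·(0 - 6) - 1 ≡ 4. → (6, 4)
11P: (6, 4) + (6, 7): same x and y₁ ≡ -y₂, so the sum is the point at infinity.
11P = the point at infinity, so the order is 11.

11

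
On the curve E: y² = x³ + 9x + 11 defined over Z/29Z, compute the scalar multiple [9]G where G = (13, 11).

Repeated addition: build up to 9G.
2G: tangent at (13, 11): λ = (3·13² + 9)/(2·11) ≡ 23/22. 22⁻¹ ≡ 4 (mod 29), so λ ≡ 23·4 ≡ 5.
  x = λ² - 13 - 13 = 25 - 26 ≡ 28; y = λ·(13 - 28) - 11 ≡ 1. → (28, 1)
3G: (28, 1) + (13, 11). λ = (11 - 1)/(13 - 28) ≡ 10/14 mod 29. 14⁻¹ ≡ 27 (mod 29), so λ ≡ 9.
  x = λ² - 28 - 13 = 81 - 41 ≡ 11; y = λ·(28 - 11) - 1 ≡ 7. → (11, 7)
4G: (11, 7) + (13, 11). λ = (11 - 7)/(13 - 11) ≡ 4/2 mod 29. 2⁻¹ ≡ 15 (mod 29), so λ ≡ 2.
  x = λ² - 11 - 13 = 4 - 24 ≡ 9; y = λ·(11 - 9) - 7 ≡ 26. → (9, 26)
5G: (9, 26) + (13, 11). λ = (11 - 26)/(13 - 9) ≡ 14/4 mod 29. 4⁻¹ ≡ 22 (mod 29) since 4·22 = 88 ≡ 1, so λ ≡ 18.
  x = λ² - 9 - 13 = 324 - 22 ≡ 12; y = λ·(9 - 12) - 26 ≡ 7. → (12, 7)
6G: (12, 7) + (13, 11). λ = (11 - 7)/(13 - 12) ≡ 4/1 mod 29. 1⁻¹ ≡ 1 (mod 29) since 1·1 = 1 ≡ 1, so λ ≡ 4.
  x = λ² - 12 - 13 = 16 - 25 ≡ 20; y = λ·(12 - 20) - 7 ≡ 19. → (20, 19)
7G: (20, 19) + (13, 11). λ = (11 - 19)/(13 - 20) ≡ 21/22 mod 29. 22⁻¹ ≡ 4 (mod 29), so λ ≡ 26.
  x = λ² - 20 - 13 = 676 - 33 ≡ 5; y = λ·(20 - 5) - 19 ≡ 23. → (5, 23)
8G: (5, 23) + (13, 11). λ = (11 - 23)/(13 - 5) ≡ 17/8 mod 29. 8⁻¹ ≡ 11 (mod 29), so λ ≡ 13.
  x = λ² - 5 - 13 = 169 - 18 ≡ 6; y = λ·(5 - 6) - 23 ≡ 22. → (6, 22)
9G: (6, 22) + (13, 11). λ = (11 - 22)/(13 - 6) ≡ 18/7 mod 29. 7⁻¹ ≡ 25 (mod 29), so λ ≡ 15.
  x = λ² - 6 - 13 = 225 - 19 ≡ 3; y = λ·(6 - 3) - 22 ≡ 23. → (3, 23)

(3, 23)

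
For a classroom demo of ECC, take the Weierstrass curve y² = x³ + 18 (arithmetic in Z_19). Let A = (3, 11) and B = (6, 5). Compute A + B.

(3, 11) + (6, 5). λ = (5 - 11)/(6 - 3) ≡ 13/3 mod 19. 3⁻¹ ≡ 13 (mod 19), so λ ≡ 17.
  x = λ² - 3 - 6 = 289 - 9 ≡ 14; y = λ·(3 - 14) - 11 ≡ 11. → (14, 11)

(14, 11)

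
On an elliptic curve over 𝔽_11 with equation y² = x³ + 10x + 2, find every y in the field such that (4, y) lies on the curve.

x³ + 10x + 2 = 106 ≡ 7 (mod 11).
7 is a non-residue mod 11; no y exists.

none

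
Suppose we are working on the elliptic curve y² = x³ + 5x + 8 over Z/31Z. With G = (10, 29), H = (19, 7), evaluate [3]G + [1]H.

First 3G:
Repeated addition: build up to 3G.
2G: tangent at (10, 29): λ = (3·10² + 5)/(2·29) ≡ 26/27. 27⁻¹ ≡ 23 (mod 31), so λ ≡ 26·23 ≡ 9.
  x = λ² - 10 - 10 = 81 - 20 ≡ 30; y = λ·(10 - 30) - 29 ≡ 8. → (30, 8)
3G: (30, 8) + (10, 29). λ = (29 - 8)/(10 - 30) ≡ 21/11 mod 31. 11⁻¹ ≡ 17 (mod 31), so λ ≡ 16.
  x = λ² - 30 - 10 = 256 - 40 ≡ 30; y = λ·(30 - 30) - 8 ≡ 23. → (30, 23)
3G = (30, 23).
Finally 3G + H:
(30, 23) + (19, 7). λ = (7 - 23)/(19 - 30) ≡ 15/20 mod 31. 20⁻¹ ≡ 14 (mod 31), so λ ≡ 24.
  x = λ² - 30 - 19 = 576 - 49 ≡ 0; y = λ·(30 - 0) - 23 ≡ 15. → (0, 15)

(0, 15)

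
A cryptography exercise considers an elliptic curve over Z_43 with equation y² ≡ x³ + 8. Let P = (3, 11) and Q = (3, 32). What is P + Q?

The two points share x = 3 and their y-coordinates satisfy 11 + 32 ≡ 0 (mod 43), so they are inverses. Their sum is O.

O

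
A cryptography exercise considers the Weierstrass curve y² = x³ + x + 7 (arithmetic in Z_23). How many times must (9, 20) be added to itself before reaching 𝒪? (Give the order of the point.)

2P: tangent at (9, 20): λ = (3·9² + 1)/(2·20) ≡ 14/17. 17⁻¹ ≡ 19 (mod 23), so λ ≡ 14·19 ≡ 13.
  x = λ² - 9 - 9 = 169 - 18 ≡ 13; y = λ·(9 - 13) - 20 ≡ 20. → (13, 20)
3P: (13, 20) + (9, 20). λ = (20 - 20)/(9 - 13) ≡ 0/19 mod 23. 19⁻¹ ≡ 17 (mod 23), so λ ≡ 0.
  x = λ² - 13 - 9 = 0 - 22 ≡ 1; y = λ·(13 - 1) - 20 ≡ 3. → (1, 3)
4P: (1, 3) + (9, 20). λ = (20 - 3)/(9 - 1) ≡ 17/8 mod 23. 8⁻¹ ≡ 3 (mod 23) since 8·3 = 24 ≡ 1, so λ ≡ 5.
  x = λ² - 1 - 9 = 25 - 10 ≡ 15; y = λ·(1 - 15) - 3 ≡ 19. → (15, 19)
5P: (15, 19) + (9, 20). λ = (20 - 19)/(9 - 15) ≡ 1/17 mod 23. 17⁻¹ ≡ 19 (mod 23) since 17·19 = 323 ≡ 1, so λ ≡ 19.
  x = λ² - 15 - 9 = 361 - 24 ≡ 15; y = λ·(15 - 15) - 19 ≡ 4. → (15, 4)
6P: (15, 4) + (9, 20). λ = (20 - 4)/(9 - 15) ≡ 16/17 mod 23. 17⁻¹ ≡ 19 (mod 23) since 17·19 = 323 ≡ 1, so λ ≡ 5.
  x = λ² - 15 - 9 = 25 - 24 ≡ 1; y = λ·(15 - 1) - 4 ≡ 20. → (1, 20)
7P: (1, 20) + (9, 20). λ = (20 - 20)/(9 - 1) ≡ 0/8 mod 23. 8⁻¹ ≡ 3 (mod 23), so λ ≡ 0.
  x = λ² - 1 - 9 = 0 - 10 ≡ 13; y = λ·(1 - 13) - 20 ≡ 3. → (13, 3)
8P: (13, 3) + (9, 20). λ = (20 - 3)/(9 - 13) ≡ 17/19 mod 23. 19⁻¹ ≡ 17 (mod 23), so λ ≡ 13.
  x = λ² - 13 - 9 = 169 - 22 ≡ 9; y = λ·(13 - 9) - 3 ≡ 3. → (9, 3)
9P: (9, 3) + (9, 20): same x and y₁ ≡ -y₂, so the sum is 𝒪.
9P = 𝒪, so the order is 9.

9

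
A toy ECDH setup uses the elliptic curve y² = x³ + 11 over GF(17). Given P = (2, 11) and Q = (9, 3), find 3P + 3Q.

First 3P:
Repeated addition: build up to 3P.
2P: tangent at (2, 11): λ = (3·2² + 0)/(2·11) ≡ 12/5. 5⁻¹ ≡ 7 (mod 17) since 5·7 = 35 ≡ 1, so λ ≡ 12·7 ≡ 16.
  x = λ² - 2 - 2 = 256 - 4 ≡ 14; y = λ·(2 - 14) - 11 ≡ 1. → (14, 1)
3P: (14, 1) + (2, 11). λ = (11 - 1)/(2 - 14) ≡ 10/5 mod 17. 5⁻¹ ≡ 7 (mod 17), so λ ≡ 2.
  x = λ² - 14 - 2 = 4 - 16 ≡ 5; y = λ·(14 - 5) - 1 ≡ 0. → (5, 0)
3P = (5, 0).
Next 3Q:
Repeated addition: build up to 3Q.
2Q: tangent at (9, 3): λ = (3·9² + 0)/(2·3) ≡ 5/6. 6⁻¹ ≡ 3 (mod 17), so λ ≡ 5·3 ≡ 15.
  x = λ² - 9 - 9 = 225 - 18 ≡ 3; y = λ·(9 - 3) - 3 ≡ 2. → (3, 2)
3Q: (3, 2) + (9, 3). λ = (3 - 2)/(9 - 3) ≡ 1/6 mod 17. 6⁻¹ ≡ 3 (mod 17), so λ ≡ 3.
  x = λ² - 3 - 9 = 9 - 12 ≡ 14; y = λ·(3 - 14) - 2 ≡ 16. → (14, 16)
3Q = (14, 16).
Finally 3P + 3Q:
(5, 0) + (14, 16). λ = (16 - 0)/(14 - 5) ≡ 16/9 mod 17. 9⁻¹ ≡ 2 (mod 17), so λ ≡ 15.
  x = λ² - 5 - 14 = 225 - 19 ≡ 2; y = λ·(5 - 2) - 0 ≡ 11. → (2, 11)

(2, 11)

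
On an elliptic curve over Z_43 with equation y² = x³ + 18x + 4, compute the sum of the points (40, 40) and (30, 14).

(9, 32)

(40, 40) + (30, 14). λ = (14 - 40)/(30 - 40) ≡ 17/33 mod 43. 33⁻¹ ≡ 30 (mod 43), so λ ≡ 37.
  x = λ² - 40 - 30 = 1369 - 70 ≡ 9; y = λ·(40 - 9) - 40 ≡ 32. → (9, 32)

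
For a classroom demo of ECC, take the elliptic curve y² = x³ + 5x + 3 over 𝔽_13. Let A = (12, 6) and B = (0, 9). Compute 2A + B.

First 2A:
Repeated addition: build up to 2A.
2A: tangent at (12, 6): λ = (3·12² + 5)/(2·6) ≡ 8/12. 12⁻¹ ≡ 12 (mod 13), so λ ≡ 8·12 ≡ 5.
  x = λ² - 12 - 12 = 25 - 24 ≡ 1; y = λ·(12 - 1) - 6 ≡ 10. → (1, 10)
2A = (1, 10).
Finally 2A + B:
(1, 10) + (0, 9). λ = (9 - 10)/(0 - 1) ≡ 12/12 mod 13. 12⁻¹ ≡ 12 (mod 13), so λ ≡ 1.
  x = λ² - 1 - 0 = 1 - 1 ≡ 0; y = λ·(1 - 0) - 10 ≡ 4. → (0, 4)

(0, 4)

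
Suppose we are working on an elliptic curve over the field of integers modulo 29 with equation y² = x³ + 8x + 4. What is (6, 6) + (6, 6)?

(17, 23)

tangent at (6, 6): λ = (3·6² + 8)/(2·6) ≡ 0/12. 12⁻¹ ≡ 17 (mod 29), so λ ≡ 0·17 ≡ 0.
  x = λ² - 6 - 6 = 0 - 12 ≡ 17; y = λ·(6 - 17) - 6 ≡ 23. → (17, 23)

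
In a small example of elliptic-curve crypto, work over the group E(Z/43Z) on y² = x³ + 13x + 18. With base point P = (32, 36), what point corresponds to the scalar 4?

Repeated addition: build up to 4P.
2P: tangent at (32, 36): λ = (3·32² + 13)/(2·36) ≡ 32/29. 29⁻¹ ≡ 3 (mod 43), so λ ≡ 32·3 ≡ 10.
  x = λ² - 32 - 32 = 100 - 64 ≡ 36; y = λ·(32 - 36) - 36 ≡ 10. → (36, 10)
3P: (36, 10) + (32, 36). λ = (36 - 10)/(32 - 36) ≡ 26/39 mod 43. 39⁻¹ ≡ 32 (mod 43) since 39·32 = 1248 ≡ 1, so λ ≡ 15.
  x = λ² - 36 - 32 = 225 - 68 ≡ 28; y = λ·(36 - 28) - 10 ≡ 24. → (28, 24)
4P: (28, 24) + (32, 36). λ = (36 - 24)/(32 - 28) ≡ 12/4 mod 43. 4⁻¹ ≡ 11 (mod 43), so λ ≡ 3.
  x = λ² - 28 - 32 = 9 - 60 ≡ 35; y = λ·(28 - 35) - 24 ≡ 41. → (35, 41)

(35, 41)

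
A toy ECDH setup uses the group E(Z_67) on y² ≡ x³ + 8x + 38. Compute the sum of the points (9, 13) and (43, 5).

(3, 25)

(9, 13) + (43, 5). λ = (5 - 13)/(43 - 9) ≡ 59/34 mod 67. 34⁻¹ ≡ 2 (mod 67), so λ ≡ 51.
  x = λ² - 9 - 43 = 2601 - 52 ≡ 3; y = λ·(9 - 3) - 13 ≡ 25. → (3, 25)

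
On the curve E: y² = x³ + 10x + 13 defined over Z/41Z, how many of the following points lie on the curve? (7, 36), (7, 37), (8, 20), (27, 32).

(7, 36): 36² ≡ 25, rhs ≡ 16 → off.
(7, 37): 37² ≡ 16, rhs ≡ 16 → on.
(8, 20): 20² ≡ 31, rhs ≡ 31 → on.
(27, 32): 32² ≡ 40, rhs ≡ 40 → on.

3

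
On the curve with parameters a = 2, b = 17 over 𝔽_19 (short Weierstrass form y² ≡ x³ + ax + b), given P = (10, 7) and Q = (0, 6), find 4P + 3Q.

First 4P:
Double-and-add on 4 = (100)₂. Start with P = (10, 7) for the leading 1-bit.
double: tangent at (10, 7): λ = (3·10² + 2)/(2·7) ≡ 17/14. 14⁻¹ ≡ 15 (mod 19) since 14·15 = 210 ≡ 1, so λ ≡ 17·15 ≡ 8.
  x = λ² - 10 - 10 = 64 - 20 ≡ 6; y = λ·(10 - 6) - 7 ≡ 6. → (6, 6)
double: tangent at (6, 6): λ = (3·6² + 2)/(2·6) ≡ 15/12. 12⁻¹ ≡ 8 (mod 19) since 12·8 = 96 ≡ 1, so λ ≡ 15·8 ≡ 6.
  x = λ² - 6 - 6 = 36 - 12 ≡ 5; y = λ·(6 - 5) - 6 ≡ 0. → (5, 0)
4P = (5, 0).
Next 3Q:
Repeated addition: build up to 3Q.
2Q: tangent at (0, 6): λ = (3·0² + 2)/(2·6) ≡ 2/12. 12⁻¹ ≡ 8 (mod 19), so λ ≡ 2·8 ≡ 16.
  x = λ² - 0 - 0 = 256 - 0 ≡ 9; y = λ·(0 - 9) - 6 ≡ 2. → (9, 2)
3Q: (9, 2) + (0, 6). λ = (6 - 2)/(0 - 9) ≡ 4/10 mod 19. 10⁻¹ ≡ 2 (mod 19) since 10·2 = 20 ≡ 1, so λ ≡ 8.
  x = λ² - 9 - 0 = 64 - 9 ≡ 17; y = λ·(9 - 17) - 2 ≡ 10. → (17, 10)
3Q = (17, 10).
Finally 4P + 3Q:
(5, 0) + (17, 10). λ = (10 - 0)/(17 - 5) ≡ 10/12 mod 19. 12⁻¹ ≡ 8 (mod 19) since 12·8 = 96 ≡ 1, so λ ≡ 4.
  x = λ² - 5 - 17 = 16 - 22 ≡ 13; y = λ·(5 - 13) - 0 ≡ 6. → (13, 6)

(13, 6)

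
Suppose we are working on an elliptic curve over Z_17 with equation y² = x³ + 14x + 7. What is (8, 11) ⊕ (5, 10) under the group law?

(8, 11) + (5, 10). λ = (10 - 11)/(5 - 8) ≡ 16/14 mod 17. 14⁻¹ ≡ 11 (mod 17), so λ ≡ 6.
  x = λ² - 8 - 5 = 36 - 13 ≡ 6; y = λ·(8 - 6) - 11 ≡ 1. → (6, 1)

(6, 1)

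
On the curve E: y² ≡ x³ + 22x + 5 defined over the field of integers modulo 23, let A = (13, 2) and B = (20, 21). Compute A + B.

(3, 12)

(13, 2) + (20, 21). λ = (21 - 2)/(20 - 13) ≡ 19/7 mod 23. 7⁻¹ ≡ 10 (mod 23) since 7·10 = 70 ≡ 1, so λ ≡ 6.
  x = λ² - 13 - 20 = 36 - 33 ≡ 3; y = λ·(13 - 3) - 2 ≡ 12. → (3, 12)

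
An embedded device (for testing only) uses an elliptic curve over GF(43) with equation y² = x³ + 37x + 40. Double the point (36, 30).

(2, 37)

tangent at (36, 30): λ = (3·36² + 37)/(2·30) ≡ 12/17. 17⁻¹ ≡ 38 (mod 43) since 17·38 = 646 ≡ 1, so λ ≡ 12·38 ≡ 26.
  x = λ² - 36 - 36 = 676 - 72 ≡ 2; y = λ·(36 - 2) - 30 ≡ 37. → (2, 37)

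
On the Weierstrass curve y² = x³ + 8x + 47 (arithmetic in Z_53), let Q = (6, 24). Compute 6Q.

Double-and-add on 6 = (110)₂. Start with Q = (6, 24) for the leading 1-bit.
double: tangent at (6, 24): λ = (3·6² + 8)/(2·24) ≡ 10/48. 48⁻¹ ≡ 21 (mod 53) since 48·21 = 1008 ≡ 1, so λ ≡ 10·21 ≡ 51.
  x = λ² - 6 - 6 = 2601 - 12 ≡ 45; y = λ·(6 - 45) - 24 ≡ 1. → (45, 1)
add Q: (45, 1) + (6, 24). λ = (24 - 1)/(6 - 45) ≡ 23/14 mod 53. 14⁻¹ ≡ 19 (mod 53), so λ ≡ 13.
  x = λ² - 45 - 6 = 169 - 51 ≡ 12; y = λ·(45 - 12) - 1 ≡ 4. → (12, 4)
double: tangent at (12, 4): λ = (3·12² + 8)/(2·4) ≡ 16/8. 8⁻¹ ≡ 20 (mod 53), so λ ≡ 16·20 ≡ 2.
  x = λ² - 12 - 12 = 4 - 24 ≡ 33; y = λ·(12 - 33) - 4 ≡ 7. → (33, 7)

(33, 7)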